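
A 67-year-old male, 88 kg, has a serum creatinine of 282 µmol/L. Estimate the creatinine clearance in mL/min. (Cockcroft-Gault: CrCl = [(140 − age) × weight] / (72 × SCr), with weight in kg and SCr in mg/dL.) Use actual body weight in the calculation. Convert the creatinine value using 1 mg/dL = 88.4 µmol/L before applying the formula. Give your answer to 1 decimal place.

SCr = 282 / 88.4 = 3.19 mg/dL
CrCl = (140 − 67) × 88 / (72 × 3.19) = 6424.0 / 229.68 ≈ 28.0 mL/min

28.0 mL/min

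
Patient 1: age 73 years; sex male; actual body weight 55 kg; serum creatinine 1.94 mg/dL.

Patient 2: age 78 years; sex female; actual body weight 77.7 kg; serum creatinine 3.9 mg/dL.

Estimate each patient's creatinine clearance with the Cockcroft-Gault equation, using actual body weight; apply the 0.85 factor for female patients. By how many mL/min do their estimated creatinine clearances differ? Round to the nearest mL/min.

12 mL/min

Patient 1: CrCl = (140 − 73) × 55 / (72 × 1.94) = 3685.0 / 139.68 ≈ 26.4 mL/min
Patient 2: CrCl = (140 − 78) × 77.7 / (72 × 3.9) × 0.85 = 4817.4 / 280.80 × 0.85 ≈ 14.6 mL/min
|26.4 − 14.6| = 11.8 mL/min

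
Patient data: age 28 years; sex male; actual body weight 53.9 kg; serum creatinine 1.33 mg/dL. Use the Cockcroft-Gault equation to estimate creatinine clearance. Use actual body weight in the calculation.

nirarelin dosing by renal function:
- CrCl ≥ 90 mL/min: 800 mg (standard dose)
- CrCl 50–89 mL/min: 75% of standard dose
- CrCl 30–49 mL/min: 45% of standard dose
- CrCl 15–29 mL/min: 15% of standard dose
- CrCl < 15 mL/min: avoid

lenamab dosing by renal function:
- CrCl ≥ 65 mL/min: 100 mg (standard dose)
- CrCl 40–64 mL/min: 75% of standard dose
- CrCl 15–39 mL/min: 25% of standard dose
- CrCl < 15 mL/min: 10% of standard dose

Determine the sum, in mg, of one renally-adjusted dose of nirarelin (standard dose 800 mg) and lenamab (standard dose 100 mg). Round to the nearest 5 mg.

675 mg

CrCl = (140 − 28) × 53.9 / (72 × 1.33) = 6036.8 / 95.76 ≈ 63.0 mL/min
CrCl ≈ 63 mL/min.
nirarelin: 50–89 mL/min → 75% of 800 mg = 600 mg.
lenamab: 40–64 mL/min → 75% of 100 mg = 75 mg.
Total = 600 + 75 = 675 mg.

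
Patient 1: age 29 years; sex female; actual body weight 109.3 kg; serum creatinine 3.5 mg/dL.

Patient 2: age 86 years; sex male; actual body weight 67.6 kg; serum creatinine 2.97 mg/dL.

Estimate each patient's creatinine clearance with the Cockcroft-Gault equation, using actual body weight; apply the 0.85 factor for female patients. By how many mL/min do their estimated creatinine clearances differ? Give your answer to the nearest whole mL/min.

Patient 1: CrCl = (140 − 29) × 109.3 / (72 × 3.5) × 0.85 = 12132.3 / 252.00 × 0.85 ≈ 40.9 mL/min
Patient 2: CrCl = (140 − 86) × 67.6 / (72 × 2.97) = 3650.4 / 213.84 ≈ 17.1 mL/min
|40.9 − 17.1| = 23.8 mL/min

24 mL/min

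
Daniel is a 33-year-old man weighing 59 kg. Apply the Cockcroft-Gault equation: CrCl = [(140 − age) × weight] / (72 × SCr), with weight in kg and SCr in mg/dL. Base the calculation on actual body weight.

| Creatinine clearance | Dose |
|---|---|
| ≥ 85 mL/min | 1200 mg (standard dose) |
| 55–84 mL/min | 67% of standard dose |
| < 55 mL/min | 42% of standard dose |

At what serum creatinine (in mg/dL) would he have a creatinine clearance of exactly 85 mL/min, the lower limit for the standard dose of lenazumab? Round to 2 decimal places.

1.03 mg/dL

Standard dose requires CrCl ≥ 85 mL/min.
Set (140 − 33) × 59 / (72 × SCr) = 85
SCr = (140 − 33) × 59 / (72 × 85) = 1.032 mg/dL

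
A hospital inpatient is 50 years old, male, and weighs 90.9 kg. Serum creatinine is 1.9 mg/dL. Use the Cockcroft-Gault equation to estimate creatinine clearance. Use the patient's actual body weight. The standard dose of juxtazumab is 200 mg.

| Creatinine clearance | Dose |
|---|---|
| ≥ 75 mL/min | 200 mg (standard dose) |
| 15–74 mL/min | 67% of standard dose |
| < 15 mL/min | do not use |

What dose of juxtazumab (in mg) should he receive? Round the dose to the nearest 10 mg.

130 mg

CrCl = (140 − 50) × 90.9 / (72 × 1.9) = 8181.0 / 136.80 ≈ 59.8 mL/min
CrCl ≈ 60 mL/min → bracket 15–74 mL/min.
67% of 200 mg = 134 mg → 130 mg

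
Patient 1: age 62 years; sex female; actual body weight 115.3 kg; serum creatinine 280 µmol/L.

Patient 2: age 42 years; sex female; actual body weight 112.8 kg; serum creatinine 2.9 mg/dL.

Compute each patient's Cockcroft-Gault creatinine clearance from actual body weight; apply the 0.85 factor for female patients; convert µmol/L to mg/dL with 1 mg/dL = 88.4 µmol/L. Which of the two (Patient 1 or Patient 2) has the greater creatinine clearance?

Patient 1: SCr = 280 / 88.4 = 3.167 mg/dL
Patient 1: CrCl = (140 − 62) × 115.3 / (72 × 3.167) × 0.85 = 8993.4 / 228.02 × 0.85 ≈ 33.5 mL/min
Patient 2: CrCl = (140 − 42) × 112.8 / (72 × 2.9) × 0.85 = 11054.4 / 208.80 × 0.85 ≈ 45.0 mL/min
33.5 vs 45.0 mL/min → Patient 2 is higher.

Patient 2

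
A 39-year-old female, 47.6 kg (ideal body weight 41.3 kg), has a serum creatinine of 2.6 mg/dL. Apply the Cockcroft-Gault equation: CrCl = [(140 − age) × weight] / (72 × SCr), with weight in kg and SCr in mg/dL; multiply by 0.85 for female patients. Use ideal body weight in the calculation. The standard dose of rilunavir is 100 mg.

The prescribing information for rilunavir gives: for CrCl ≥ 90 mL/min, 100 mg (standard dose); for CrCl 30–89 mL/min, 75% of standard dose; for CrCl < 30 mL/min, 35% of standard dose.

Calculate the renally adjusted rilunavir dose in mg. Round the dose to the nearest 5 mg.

35 mg

CrCl = (140 − 39) × 41.3 / (72 × 2.6) × 0.85 = 4171.3 / 187.20 × 0.85 ≈ 18.9 mL/min
CrCl ≈ 19 mL/min → bracket < 30 mL/min.
35% of 100 mg = 35 mg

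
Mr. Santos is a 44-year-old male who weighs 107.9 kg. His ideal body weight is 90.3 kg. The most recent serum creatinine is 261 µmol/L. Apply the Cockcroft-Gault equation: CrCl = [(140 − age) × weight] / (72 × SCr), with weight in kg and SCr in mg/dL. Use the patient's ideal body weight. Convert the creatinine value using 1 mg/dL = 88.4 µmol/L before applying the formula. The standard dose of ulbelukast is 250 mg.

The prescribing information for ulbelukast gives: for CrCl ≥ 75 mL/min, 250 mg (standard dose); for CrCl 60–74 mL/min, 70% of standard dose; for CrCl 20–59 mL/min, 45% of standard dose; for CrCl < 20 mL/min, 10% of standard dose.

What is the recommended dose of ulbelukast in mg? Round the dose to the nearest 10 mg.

SCr = 261 / 88.4 = 2.952 mg/dL
CrCl = (140 − 44) × 90.3 / (72 × 2.952) = 8668.8 / 212.54 ≈ 40.8 mL/min
CrCl ≈ 41 mL/min → bracket 20–59 mL/min.
45% of 250 mg = 112.5 mg → 110 mg

110 mg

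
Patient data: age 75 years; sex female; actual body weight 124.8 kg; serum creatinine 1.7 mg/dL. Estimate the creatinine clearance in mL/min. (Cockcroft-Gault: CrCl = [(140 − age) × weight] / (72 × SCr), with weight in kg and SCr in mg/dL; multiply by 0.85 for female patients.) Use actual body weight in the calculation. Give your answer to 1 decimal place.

CrCl = (140 − 75) × 124.8 / (72 × 1.7) × 0.85 = 8112.0 / 122.40 × 0.85 ≈ 56.3 mL/min

56.3 mL/min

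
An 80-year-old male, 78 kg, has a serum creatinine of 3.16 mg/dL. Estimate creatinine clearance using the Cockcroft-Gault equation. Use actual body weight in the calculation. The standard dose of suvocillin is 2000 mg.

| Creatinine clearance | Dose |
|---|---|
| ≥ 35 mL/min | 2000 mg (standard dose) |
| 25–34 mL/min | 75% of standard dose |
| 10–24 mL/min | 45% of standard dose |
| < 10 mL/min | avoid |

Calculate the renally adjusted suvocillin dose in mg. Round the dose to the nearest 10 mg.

900 mg

CrCl = (140 − 80) × 78 / (72 × 3.16) = 4680.0 / 227.52 ≈ 20.6 mL/min
CrCl ≈ 21 mL/min → bracket 10–24 mL/min.
45% of 2000 mg = 900 mg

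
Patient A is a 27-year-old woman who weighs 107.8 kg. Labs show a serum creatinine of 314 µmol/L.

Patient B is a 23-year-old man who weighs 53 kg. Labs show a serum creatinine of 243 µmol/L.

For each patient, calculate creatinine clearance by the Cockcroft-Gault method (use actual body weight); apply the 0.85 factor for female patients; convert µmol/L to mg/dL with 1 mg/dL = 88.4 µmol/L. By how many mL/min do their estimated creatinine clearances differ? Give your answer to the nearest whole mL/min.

9 mL/min

Patient A: SCr = 314 / 88.4 = 3.552 mg/dL
Patient A: CrCl = (140 − 27) × 107.8 / (72 × 3.552) × 0.85 = 12181.4 / 255.74 × 0.85 ≈ 40.5 mL/min
Patient B: SCr = 243 / 88.4 = 2.749 mg/dL
Patient B: CrCl = (140 − 23) × 53 / (72 × 2.749) = 6201.0 / 197.93 ≈ 31.3 mL/min
|40.5 − 31.3| = 9.2 mL/min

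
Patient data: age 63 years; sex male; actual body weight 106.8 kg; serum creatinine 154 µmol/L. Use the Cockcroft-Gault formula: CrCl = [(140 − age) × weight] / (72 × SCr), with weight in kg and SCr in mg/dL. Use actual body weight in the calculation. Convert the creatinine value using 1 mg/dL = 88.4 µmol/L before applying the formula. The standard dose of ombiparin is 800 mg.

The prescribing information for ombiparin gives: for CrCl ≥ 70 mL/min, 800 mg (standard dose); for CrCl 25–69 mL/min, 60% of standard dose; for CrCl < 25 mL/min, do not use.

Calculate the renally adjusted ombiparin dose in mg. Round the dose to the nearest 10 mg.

480 mg

SCr = 154 / 88.4 = 1.742 mg/dL
CrCl = (140 − 63) × 106.8 / (72 × 1.742) = 8223.6 / 125.42 ≈ 65.6 mL/min
CrCl ≈ 66 mL/min → bracket 25–69 mL/min.
60% of 800 mg = 480 mg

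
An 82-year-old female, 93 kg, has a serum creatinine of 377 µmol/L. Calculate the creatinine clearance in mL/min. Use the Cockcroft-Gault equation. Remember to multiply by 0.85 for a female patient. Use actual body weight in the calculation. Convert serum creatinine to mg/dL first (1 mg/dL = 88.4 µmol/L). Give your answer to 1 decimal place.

14.9 mL/min

SCr = 377 / 88.4 = 4.265 mg/dL
CrCl = (140 − 82) × 93 / (72 × 4.265) × 0.85 = 5394.0 / 307.08 × 0.85 ≈ 14.9 mL/min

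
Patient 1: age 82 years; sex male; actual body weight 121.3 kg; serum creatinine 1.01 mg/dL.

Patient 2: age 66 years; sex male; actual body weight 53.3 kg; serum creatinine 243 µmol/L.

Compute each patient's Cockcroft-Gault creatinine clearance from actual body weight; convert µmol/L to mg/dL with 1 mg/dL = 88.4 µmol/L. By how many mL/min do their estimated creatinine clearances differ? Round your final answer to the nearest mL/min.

77 mL/min

Patient 1: CrCl = (140 − 82) × 121.3 / (72 × 1.01) = 7035.4 / 72.72 ≈ 96.7 mL/min
Patient 2: SCr = 243 / 88.4 = 2.749 mg/dL
Patient 2: CrCl = (140 − 66) × 53.3 / (72 × 2.749) = 3944.2 / 197.93 ≈ 19.9 mL/min
|96.7 − 19.9| = 76.8 mL/min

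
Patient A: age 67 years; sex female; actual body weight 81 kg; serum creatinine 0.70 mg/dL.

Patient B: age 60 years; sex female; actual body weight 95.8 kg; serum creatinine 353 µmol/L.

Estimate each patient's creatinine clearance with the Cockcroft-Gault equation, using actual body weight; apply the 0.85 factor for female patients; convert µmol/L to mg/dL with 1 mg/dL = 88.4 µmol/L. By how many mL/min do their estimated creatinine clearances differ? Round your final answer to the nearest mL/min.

Patient A: CrCl = (140 − 67) × 81 / (72 × 0.7) × 0.85 = 5913.0 / 50.40 × 0.85 ≈ 99.7 mL/min
Patient B: SCr = 353 / 88.4 = 3.993 mg/dL
Patient B: CrCl = (140 − 60) × 95.8 / (72 × 3.993) × 0.85 = 7664.0 / 287.50 × 0.85 ≈ 22.7 mL/min
|99.7 − 22.7| = 77.0 mL/min

77 mL/min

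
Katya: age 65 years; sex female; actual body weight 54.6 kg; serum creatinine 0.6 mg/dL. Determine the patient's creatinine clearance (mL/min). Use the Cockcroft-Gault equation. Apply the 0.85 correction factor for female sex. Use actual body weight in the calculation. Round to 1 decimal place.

CrCl = (140 − 65) × 54.6 / (72 × 0.6) × 0.85 = 4095.0 / 43.20 × 0.85 ≈ 80.6 mL/min

80.6 mL/min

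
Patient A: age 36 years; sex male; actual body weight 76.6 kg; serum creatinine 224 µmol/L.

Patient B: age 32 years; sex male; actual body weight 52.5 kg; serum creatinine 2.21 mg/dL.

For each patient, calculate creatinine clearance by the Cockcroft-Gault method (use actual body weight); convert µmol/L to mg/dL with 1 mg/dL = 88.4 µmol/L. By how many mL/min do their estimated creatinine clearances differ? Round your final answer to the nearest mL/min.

Patient A: SCr = 224 / 88.4 = 2.534 mg/dL
Patient A: CrCl = (140 − 36) × 76.6 / (72 × 2.534) = 7966.4 / 182.45 ≈ 43.7 mL/min
Patient B: CrCl = (140 − 32) × 52.5 / (72 × 2.21) = 5670.0 / 159.12 ≈ 35.6 mL/min
|43.7 − 35.6| = 8.1 mL/min

8 mL/min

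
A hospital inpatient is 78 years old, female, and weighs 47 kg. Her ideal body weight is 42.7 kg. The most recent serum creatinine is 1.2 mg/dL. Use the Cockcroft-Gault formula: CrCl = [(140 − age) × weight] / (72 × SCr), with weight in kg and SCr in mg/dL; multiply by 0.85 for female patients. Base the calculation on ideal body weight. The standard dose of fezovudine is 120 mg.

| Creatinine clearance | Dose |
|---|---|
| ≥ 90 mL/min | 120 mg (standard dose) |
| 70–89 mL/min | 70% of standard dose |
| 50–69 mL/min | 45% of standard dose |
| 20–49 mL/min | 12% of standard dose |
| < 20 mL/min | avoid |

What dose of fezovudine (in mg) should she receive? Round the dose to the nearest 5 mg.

CrCl = (140 − 78) × 42.7 / (72 × 1.2) × 0.85 = 2647.4 / 86.40 × 0.85 ≈ 26.0 mL/min
CrCl ≈ 26 mL/min → bracket 20–49 mL/min.
12% of 120 mg = 14.4 mg → 15 mg

15 mg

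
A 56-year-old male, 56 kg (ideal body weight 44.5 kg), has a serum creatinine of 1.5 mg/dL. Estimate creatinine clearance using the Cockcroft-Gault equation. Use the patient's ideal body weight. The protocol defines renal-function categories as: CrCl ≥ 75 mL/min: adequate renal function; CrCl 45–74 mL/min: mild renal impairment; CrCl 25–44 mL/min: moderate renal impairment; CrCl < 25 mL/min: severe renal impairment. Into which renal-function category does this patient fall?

CrCl = (140 − 56) × 44.5 / (72 × 1.5) = 3738.0 / 108.00 ≈ 34.6 mL/min
35 mL/min falls in the 'moderate renal impairment' range.

moderate renal impairment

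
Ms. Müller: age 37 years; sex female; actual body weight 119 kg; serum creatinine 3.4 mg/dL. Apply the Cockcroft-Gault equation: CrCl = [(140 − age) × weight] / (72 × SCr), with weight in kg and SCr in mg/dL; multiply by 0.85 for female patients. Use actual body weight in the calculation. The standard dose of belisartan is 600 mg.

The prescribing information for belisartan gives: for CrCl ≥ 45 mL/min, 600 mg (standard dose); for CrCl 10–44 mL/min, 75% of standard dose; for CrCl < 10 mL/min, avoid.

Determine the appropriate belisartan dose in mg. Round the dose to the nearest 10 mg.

CrCl = (140 − 37) × 119 / (72 × 3.4) × 0.85 = 12257.0 / 244.80 × 0.85 ≈ 42.6 mL/min
CrCl ≈ 43 mL/min → bracket 10–44 mL/min.
75% of 600 mg = 450 mg

450 mg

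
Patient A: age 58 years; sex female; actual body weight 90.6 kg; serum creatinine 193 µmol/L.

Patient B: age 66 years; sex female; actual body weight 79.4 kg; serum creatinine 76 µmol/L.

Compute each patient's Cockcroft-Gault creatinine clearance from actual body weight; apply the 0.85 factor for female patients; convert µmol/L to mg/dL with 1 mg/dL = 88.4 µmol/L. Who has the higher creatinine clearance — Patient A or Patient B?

Patient A: SCr = 193 / 88.4 = 2.183 mg/dL
Patient A: CrCl = (140 − 58) × 90.6 / (72 × 2.183) × 0.85 = 7429.2 / 157.18 × 0.85 ≈ 40.2 mL/min
Patient B: SCr = 76 / 88.4 = 0.86 mg/dL
Patient B: CrCl = (140 − 66) × 79.4 / (72 × 0.86) × 0.85 = 5875.6 / 61.92 × 0.85 ≈ 80.7 mL/min
40.2 vs 80.7 mL/min → Patient B is higher.

Patient B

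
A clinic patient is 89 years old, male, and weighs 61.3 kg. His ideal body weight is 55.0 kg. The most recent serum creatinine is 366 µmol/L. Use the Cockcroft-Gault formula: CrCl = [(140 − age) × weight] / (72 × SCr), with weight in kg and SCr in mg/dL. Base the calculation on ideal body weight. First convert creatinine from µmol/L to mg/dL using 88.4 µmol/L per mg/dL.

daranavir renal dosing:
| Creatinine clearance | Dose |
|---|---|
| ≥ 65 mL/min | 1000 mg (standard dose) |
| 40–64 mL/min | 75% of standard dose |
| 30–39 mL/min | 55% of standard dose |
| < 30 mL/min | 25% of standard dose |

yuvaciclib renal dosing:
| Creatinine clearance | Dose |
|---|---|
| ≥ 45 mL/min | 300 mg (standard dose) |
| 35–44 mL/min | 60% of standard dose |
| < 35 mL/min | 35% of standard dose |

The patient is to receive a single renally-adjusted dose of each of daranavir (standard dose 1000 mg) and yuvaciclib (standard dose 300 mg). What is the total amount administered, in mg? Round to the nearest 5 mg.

SCr = 366 / 88.4 = 4.14 mg/dL
CrCl = (140 − 89) × 55 / (72 × 4.14) = 2805.0 / 298.08 ≈ 9.4 mL/min
CrCl ≈ 9 mL/min.
daranavir: < 30 mL/min → 25% of 1000 mg = 250 mg.
yuvaciclib: < 35 mL/min → 35% of 300 mg = 105 mg.
Total = 250 + 105 = 355 mg.

355 mg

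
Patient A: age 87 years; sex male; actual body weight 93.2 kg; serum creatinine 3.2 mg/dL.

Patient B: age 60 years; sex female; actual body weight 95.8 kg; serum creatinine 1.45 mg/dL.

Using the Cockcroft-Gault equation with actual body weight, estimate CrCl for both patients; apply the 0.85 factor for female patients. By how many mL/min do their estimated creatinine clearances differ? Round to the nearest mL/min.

Patient A: CrCl = (140 − 87) × 93.2 / (72 × 3.2) = 4939.6 / 230.40 ≈ 21.4 mL/min
Patient B: CrCl = (140 − 60) × 95.8 / (72 × 1.45) × 0.85 = 7664.0 / 104.40 × 0.85 ≈ 62.4 mL/min
|21.4 − 62.4| = 41.0 mL/min

41 mL/min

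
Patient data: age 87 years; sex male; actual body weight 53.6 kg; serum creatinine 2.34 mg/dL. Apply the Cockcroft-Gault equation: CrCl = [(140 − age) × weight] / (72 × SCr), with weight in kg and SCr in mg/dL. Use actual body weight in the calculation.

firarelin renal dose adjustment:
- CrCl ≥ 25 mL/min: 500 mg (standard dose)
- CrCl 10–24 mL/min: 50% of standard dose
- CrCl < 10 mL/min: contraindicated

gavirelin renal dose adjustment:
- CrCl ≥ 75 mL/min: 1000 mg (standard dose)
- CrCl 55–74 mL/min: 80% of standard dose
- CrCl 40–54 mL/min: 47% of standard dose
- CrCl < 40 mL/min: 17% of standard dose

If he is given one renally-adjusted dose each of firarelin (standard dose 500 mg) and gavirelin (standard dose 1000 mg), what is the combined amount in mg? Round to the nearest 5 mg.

CrCl = (140 − 87) × 53.6 / (72 × 2.34) = 2840.8 / 168.48 ≈ 16.9 mL/min
CrCl ≈ 17 mL/min.
firarelin: 10–24 mL/min → 50% of 500 mg = 250 mg.
gavirelin: < 40 mL/min → 17% of 1000 mg = 170 mg.
Total = 250 + 170 = 420 mg.

420 mg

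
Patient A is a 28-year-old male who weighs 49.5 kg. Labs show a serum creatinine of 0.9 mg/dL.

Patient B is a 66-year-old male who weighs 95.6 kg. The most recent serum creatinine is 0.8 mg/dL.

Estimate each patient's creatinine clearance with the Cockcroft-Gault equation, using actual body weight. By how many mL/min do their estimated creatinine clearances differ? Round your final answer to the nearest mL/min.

37 mL/min

Patient A: CrCl = (140 − 28) × 49.5 / (72 × 0.9) = 5544.0 / 64.80 ≈ 85.6 mL/min
Patient B: CrCl = (140 − 66) × 95.6 / (72 × 0.8) = 7074.4 / 57.60 ≈ 122.8 mL/min
|85.6 − 122.8| = 37.2 mL/min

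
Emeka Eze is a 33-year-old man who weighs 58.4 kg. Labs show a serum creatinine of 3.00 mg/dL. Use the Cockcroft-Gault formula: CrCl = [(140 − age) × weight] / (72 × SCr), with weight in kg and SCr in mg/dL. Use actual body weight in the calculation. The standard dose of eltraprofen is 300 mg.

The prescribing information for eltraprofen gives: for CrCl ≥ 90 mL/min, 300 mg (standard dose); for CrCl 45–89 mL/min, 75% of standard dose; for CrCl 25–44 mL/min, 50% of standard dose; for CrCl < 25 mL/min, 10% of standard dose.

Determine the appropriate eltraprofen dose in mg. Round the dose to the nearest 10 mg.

150 mg

CrCl = (140 − 33) × 58.4 / (72 × 3) = 6248.8 / 216.00 ≈ 28.9 mL/min
CrCl ≈ 29 mL/min → bracket 25–44 mL/min.
50% of 300 mg = 150 mg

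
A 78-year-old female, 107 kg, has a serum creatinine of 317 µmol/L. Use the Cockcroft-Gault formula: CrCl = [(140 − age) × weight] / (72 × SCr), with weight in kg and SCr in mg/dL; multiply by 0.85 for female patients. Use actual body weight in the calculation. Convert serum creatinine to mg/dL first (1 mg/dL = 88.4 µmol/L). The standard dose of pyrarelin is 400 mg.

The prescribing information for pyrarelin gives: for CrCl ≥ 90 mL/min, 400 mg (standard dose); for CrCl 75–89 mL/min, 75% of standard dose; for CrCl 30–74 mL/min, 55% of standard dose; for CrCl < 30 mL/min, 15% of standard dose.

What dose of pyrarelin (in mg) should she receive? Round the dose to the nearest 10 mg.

60 mg

SCr = 317 / 88.4 = 3.586 mg/dL
CrCl = (140 − 78) × 107 / (72 × 3.586) × 0.85 = 6634.0 / 258.19 × 0.85 ≈ 21.8 mL/min
CrCl ≈ 22 mL/min → bracket < 30 mL/min.
15% of 400 mg = 60 mg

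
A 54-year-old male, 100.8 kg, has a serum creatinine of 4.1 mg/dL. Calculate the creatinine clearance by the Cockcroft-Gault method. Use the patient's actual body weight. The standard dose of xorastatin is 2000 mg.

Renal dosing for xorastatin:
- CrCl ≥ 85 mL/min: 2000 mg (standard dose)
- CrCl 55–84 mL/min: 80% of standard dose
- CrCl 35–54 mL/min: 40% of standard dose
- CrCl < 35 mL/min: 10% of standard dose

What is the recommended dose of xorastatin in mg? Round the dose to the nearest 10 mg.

CrCl = (140 − 54) × 100.8 / (72 × 4.1) = 8668.8 / 295.20 ≈ 29.4 mL/min
CrCl ≈ 29 mL/min → bracket < 35 mL/min.
10% of 2000 mg = 200 mg

200 mg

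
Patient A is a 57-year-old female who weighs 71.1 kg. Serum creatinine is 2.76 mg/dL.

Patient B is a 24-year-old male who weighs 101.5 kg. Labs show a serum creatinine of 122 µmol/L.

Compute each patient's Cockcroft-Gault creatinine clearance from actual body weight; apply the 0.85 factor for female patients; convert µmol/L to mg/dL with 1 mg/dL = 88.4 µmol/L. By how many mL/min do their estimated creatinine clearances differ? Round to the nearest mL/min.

Patient A: CrCl = (140 − 57) × 71.1 / (72 × 2.76) × 0.85 = 5901.3 / 198.72 × 0.85 ≈ 25.2 mL/min
Patient B: SCr = 122 / 88.4 = 1.38 mg/dL
Patient B: CrCl = (140 − 24) × 101.5 / (72 × 1.38) = 11774.0 / 99.36 ≈ 118.5 mL/min
|25.2 − 118.5| = 93.3 mL/min

93 mL/min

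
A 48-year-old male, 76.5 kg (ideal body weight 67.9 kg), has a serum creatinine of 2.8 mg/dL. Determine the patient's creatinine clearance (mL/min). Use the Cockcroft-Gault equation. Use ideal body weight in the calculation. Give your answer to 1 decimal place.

CrCl = (140 − 48) × 67.9 / (72 × 2.8) = 6246.8 / 201.60 ≈ 31.0 mL/min

31.0 mL/min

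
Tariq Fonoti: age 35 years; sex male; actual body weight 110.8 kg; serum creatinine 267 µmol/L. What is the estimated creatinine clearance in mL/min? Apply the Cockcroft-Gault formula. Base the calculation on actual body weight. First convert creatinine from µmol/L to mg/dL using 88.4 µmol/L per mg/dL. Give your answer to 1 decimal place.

53.5 mL/min

SCr = 267 / 88.4 = 3.02 mg/dL
CrCl = (140 − 35) × 110.8 / (72 × 3.02) = 11634.0 / 217.44 ≈ 53.5 mL/min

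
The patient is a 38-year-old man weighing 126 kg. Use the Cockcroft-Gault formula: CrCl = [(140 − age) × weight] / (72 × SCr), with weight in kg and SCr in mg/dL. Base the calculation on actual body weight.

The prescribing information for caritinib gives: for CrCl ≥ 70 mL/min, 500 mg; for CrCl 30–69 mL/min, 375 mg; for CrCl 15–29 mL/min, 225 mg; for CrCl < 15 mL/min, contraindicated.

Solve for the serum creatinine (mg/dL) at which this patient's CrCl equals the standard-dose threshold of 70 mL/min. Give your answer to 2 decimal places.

2.55 mg/dL

Standard dose requires CrCl ≥ 70 mL/min.
Set (140 − 38) × 126 / (72 × SCr) = 70
SCr = (140 − 38) × 126 / (72 × 70) = 2.550 mg/dL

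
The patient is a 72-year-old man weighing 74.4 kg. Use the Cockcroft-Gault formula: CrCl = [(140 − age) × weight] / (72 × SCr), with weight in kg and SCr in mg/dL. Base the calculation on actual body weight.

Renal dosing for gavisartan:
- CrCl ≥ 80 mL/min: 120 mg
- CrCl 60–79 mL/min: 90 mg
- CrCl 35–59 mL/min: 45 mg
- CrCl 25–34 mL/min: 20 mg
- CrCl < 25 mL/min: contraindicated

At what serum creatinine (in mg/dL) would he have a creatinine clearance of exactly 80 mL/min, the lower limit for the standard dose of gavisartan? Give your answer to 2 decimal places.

Standard dose requires CrCl ≥ 80 mL/min.
Set (140 − 72) × 74.4 / (72 × SCr) = 80
SCr = (140 − 72) × 74.4 / (72 × 80) = 0.878 mg/dL

0.88 mg/dL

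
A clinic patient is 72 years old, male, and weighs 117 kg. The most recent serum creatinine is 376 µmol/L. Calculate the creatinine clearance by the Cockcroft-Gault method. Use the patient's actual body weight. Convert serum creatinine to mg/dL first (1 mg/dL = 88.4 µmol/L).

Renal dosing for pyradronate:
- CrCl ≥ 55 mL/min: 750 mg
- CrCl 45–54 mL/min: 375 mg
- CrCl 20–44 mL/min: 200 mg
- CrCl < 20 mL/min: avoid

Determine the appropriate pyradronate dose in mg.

200 mg

SCr = 376 / 88.4 = 4.253 mg/dL
CrCl = (140 − 72) × 117 / (72 × 4.253) = 7956.0 / 306.22 ≈ 26.0 mL/min
CrCl ≈ 26 mL/min → bracket 20–44 mL/min.
Dose for this bracket: 200 mg.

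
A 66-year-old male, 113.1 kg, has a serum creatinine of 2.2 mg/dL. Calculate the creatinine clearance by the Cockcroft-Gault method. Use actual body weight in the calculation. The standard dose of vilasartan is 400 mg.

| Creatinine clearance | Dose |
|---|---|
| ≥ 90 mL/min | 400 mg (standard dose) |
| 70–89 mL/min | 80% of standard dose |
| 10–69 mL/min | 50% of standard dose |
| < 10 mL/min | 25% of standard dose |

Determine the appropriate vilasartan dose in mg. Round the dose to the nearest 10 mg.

CrCl = (140 − 66) × 113.1 / (72 × 2.2) = 8369.4 / 158.40 ≈ 52.8 mL/min
CrCl ≈ 53 mL/min → bracket 10–69 mL/min.
50% of 400 mg = 200 mg

200 mg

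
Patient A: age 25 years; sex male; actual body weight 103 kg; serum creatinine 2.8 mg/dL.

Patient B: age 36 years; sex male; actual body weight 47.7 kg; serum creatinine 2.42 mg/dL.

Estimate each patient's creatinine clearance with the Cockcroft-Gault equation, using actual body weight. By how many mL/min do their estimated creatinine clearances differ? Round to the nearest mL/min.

30 mL/min

Patient A: CrCl = (140 − 25) × 103 / (72 × 2.8) = 11845.0 / 201.60 ≈ 58.8 mL/min
Patient B: CrCl = (140 − 36) × 47.7 / (72 × 2.42) = 4960.8 / 174.24 ≈ 28.5 mL/min
|58.8 − 28.5| = 30.3 mL/min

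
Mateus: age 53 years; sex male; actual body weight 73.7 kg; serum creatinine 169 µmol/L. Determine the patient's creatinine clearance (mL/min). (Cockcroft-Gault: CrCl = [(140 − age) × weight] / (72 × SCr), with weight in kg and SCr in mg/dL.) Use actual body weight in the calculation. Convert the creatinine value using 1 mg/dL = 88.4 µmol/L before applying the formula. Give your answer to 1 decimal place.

SCr = 169 / 88.4 = 1.912 mg/dL
CrCl = (140 − 53) × 73.7 / (72 × 1.912) = 6411.9 / 137.66 ≈ 46.6 mL/min

46.6 mL/min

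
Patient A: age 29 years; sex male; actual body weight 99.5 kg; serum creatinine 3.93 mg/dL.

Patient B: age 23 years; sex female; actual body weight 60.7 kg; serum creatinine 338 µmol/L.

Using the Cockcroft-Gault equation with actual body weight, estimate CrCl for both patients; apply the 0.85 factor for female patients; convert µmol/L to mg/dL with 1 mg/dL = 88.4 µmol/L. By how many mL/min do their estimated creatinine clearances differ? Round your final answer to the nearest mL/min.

Patient A: CrCl = (140 − 29) × 99.5 / (72 × 3.93) = 11044.5 / 282.96 ≈ 39.0 mL/min
Patient B: SCr = 338 / 88.4 = 3.824 mg/dL
Patient B: CrCl = (140 − 23) × 60.7 / (72 × 3.824) × 0.85 = 7101.9 / 275.33 × 0.85 ≈ 21.9 mL/min
|39.0 − 21.9| = 17.1 mL/min

17 mL/min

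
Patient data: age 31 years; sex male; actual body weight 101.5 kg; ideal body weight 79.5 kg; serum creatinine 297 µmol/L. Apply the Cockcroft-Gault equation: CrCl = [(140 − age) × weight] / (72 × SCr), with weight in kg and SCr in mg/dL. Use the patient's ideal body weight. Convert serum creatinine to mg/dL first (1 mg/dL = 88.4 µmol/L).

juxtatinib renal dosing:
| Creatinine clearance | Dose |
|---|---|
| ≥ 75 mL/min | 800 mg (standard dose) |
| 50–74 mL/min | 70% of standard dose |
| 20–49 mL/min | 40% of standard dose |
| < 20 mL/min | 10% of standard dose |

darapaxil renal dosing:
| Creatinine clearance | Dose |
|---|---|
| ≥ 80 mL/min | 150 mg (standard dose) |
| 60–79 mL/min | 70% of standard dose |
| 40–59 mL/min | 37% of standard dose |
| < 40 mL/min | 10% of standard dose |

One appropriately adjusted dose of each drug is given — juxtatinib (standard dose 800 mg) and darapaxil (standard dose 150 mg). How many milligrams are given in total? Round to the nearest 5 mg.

SCr = 297 / 88.4 = 3.36 mg/dL
CrCl = (140 − 31) × 79.5 / (72 × 3.36) = 8665.5 / 241.92 ≈ 35.8 mL/min
CrCl ≈ 36 mL/min.
juxtatinib: 20–49 mL/min → 40% of 800 mg = 320 mg.
darapaxil: < 40 mL/min → 10% of 150 mg = 15 mg.
Total = 320 + 15 = 335 mg.

335 mg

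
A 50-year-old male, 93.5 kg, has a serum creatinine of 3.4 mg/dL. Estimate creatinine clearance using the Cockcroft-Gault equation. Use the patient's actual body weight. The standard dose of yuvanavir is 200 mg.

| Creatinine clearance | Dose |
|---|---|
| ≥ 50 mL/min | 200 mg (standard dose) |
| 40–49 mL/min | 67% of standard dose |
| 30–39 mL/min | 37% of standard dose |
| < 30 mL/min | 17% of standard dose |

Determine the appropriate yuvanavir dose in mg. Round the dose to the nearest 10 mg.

CrCl = (140 − 50) × 93.5 / (72 × 3.4) = 8415.0 / 244.80 ≈ 34.4 mL/min
CrCl ≈ 34 mL/min → bracket 30–39 mL/min.
37% of 200 mg = 74 mg → 70 mg

70 mg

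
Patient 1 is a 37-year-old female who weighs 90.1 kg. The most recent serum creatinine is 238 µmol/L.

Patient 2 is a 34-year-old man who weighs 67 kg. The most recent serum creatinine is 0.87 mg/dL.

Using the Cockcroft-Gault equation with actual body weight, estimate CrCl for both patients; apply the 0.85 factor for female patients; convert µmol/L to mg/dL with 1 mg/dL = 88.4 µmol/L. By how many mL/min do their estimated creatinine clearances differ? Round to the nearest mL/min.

73 mL/min

Patient 1: SCr = 238 / 88.4 = 2.692 mg/dL
Patient 1: CrCl = (140 − 37) × 90.1 / (72 × 2.692) × 0.85 = 9280.3 / 193.82 × 0.85 ≈ 40.7 mL/min
Patient 2: CrCl = (140 − 34) × 67 / (72 × 0.87) = 7102.0 / 62.64 ≈ 113.4 mL/min
|40.7 − 113.4| = 72.7 mL/min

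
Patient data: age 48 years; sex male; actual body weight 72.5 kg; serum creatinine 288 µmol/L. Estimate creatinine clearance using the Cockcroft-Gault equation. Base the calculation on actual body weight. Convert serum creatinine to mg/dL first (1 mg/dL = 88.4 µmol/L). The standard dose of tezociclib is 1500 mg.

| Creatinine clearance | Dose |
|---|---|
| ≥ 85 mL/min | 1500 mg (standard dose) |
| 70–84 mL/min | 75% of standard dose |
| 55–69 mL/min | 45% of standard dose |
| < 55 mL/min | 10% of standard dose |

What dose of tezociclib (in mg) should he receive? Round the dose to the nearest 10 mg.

SCr = 288 / 88.4 = 3.258 mg/dL
CrCl = (140 − 48) × 72.5 / (72 × 3.258) = 6670.0 / 234.58 ≈ 28.4 mL/min
CrCl ≈ 28 mL/min → bracket < 55 mL/min.
10% of 1500 mg = 150 mg

150 mg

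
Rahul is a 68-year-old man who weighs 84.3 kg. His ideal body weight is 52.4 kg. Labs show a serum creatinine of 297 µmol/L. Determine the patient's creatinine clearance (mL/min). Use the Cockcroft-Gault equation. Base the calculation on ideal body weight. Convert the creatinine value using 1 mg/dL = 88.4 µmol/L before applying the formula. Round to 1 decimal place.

SCr = 297 / 88.4 = 3.36 mg/dL
CrCl = (140 − 68) × 52.4 / (72 × 3.36) = 3772.8 / 241.92 ≈ 15.6 mL/min

15.6 mL/min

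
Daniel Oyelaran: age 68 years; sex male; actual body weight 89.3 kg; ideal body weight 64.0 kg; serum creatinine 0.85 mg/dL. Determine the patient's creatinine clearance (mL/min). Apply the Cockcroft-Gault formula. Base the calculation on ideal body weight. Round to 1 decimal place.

CrCl = (140 − 68) × 64 / (72 × 0.85) = 4608.0 / 61.20 ≈ 75.3 mL/min

75.3 mL/min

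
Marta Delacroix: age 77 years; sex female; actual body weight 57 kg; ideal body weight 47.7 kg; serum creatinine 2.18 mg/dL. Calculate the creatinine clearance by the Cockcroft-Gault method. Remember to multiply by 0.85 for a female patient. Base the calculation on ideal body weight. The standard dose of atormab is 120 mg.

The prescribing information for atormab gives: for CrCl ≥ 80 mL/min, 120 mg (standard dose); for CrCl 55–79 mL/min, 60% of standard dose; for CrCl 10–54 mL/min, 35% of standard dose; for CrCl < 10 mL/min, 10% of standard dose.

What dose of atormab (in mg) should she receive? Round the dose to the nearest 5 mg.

CrCl = (140 − 77) × 47.7 / (72 × 2.18) × 0.85 = 3005.1 / 156.96 × 0.85 ≈ 16.3 mL/min
CrCl ≈ 16 mL/min → bracket 10–54 mL/min.
35% of 120 mg = 42 mg → 40 mg

40 mg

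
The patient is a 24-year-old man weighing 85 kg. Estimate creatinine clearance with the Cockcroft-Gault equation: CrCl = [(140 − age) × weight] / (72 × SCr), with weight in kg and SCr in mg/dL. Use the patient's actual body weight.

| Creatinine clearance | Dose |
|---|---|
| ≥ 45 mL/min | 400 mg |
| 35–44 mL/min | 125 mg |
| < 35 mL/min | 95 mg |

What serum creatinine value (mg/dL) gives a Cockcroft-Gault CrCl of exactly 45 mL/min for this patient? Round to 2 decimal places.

3.04 mg/dL

Standard dose requires CrCl ≥ 45 mL/min.
Set (140 − 24) × 85 / (72 × SCr) = 45
SCr = (140 − 24) × 85 / (72 × 45) = 3.043 mg/dL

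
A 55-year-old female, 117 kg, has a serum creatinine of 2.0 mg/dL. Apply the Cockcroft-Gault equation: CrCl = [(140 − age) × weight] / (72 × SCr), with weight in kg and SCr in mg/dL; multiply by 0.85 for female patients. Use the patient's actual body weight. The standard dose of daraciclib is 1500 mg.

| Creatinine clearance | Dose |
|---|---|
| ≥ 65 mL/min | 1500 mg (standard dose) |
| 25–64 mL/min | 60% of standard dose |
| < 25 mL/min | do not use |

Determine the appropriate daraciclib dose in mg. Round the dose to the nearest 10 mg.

900 mg

CrCl = (140 − 55) × 117 / (72 × 2) × 0.85 = 9945.0 / 144.00 × 0.85 ≈ 58.7 mL/min
CrCl ≈ 59 mL/min → bracket 25–64 mL/min.
60% of 1500 mg = 900 mg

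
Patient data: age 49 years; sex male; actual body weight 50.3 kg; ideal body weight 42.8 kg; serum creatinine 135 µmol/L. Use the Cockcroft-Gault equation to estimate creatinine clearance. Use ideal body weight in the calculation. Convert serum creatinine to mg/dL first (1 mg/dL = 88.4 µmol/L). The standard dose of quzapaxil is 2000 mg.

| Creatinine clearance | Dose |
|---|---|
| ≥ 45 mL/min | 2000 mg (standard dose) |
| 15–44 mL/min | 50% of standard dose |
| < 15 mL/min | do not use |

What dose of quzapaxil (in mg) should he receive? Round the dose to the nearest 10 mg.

SCr = 135 / 88.4 = 1.527 mg/dL
CrCl = (140 − 49) × 42.8 / (72 × 1.527) = 3894.8 / 109.94 ≈ 35.4 mL/min
CrCl ≈ 35 mL/min → bracket 15–44 mL/min.
50% of 2000 mg = 1000 mg

1000 mg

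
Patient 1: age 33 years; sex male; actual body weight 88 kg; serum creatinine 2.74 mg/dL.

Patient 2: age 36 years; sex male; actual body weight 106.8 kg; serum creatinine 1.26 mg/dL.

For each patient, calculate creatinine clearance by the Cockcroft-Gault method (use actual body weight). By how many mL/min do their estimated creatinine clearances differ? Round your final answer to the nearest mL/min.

Patient 1: CrCl = (140 − 33) × 88 / (72 × 2.74) = 9416.0 / 197.28 ≈ 47.7 mL/min
Patient 2: CrCl = (140 − 36) × 106.8 / (72 × 1.26) = 11107.2 / 90.72 ≈ 122.4 mL/min
|47.7 − 122.4| = 74.7 mL/min

75 mL/min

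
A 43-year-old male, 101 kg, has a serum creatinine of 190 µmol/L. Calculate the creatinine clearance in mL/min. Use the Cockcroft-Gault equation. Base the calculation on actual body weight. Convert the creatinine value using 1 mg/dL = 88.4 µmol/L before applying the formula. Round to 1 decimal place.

63.3 mL/min

SCr = 190 / 88.4 = 2.149 mg/dL
CrCl = (140 − 43) × 101 / (72 × 2.149) = 9797.0 / 154.73 ≈ 63.3 mL/min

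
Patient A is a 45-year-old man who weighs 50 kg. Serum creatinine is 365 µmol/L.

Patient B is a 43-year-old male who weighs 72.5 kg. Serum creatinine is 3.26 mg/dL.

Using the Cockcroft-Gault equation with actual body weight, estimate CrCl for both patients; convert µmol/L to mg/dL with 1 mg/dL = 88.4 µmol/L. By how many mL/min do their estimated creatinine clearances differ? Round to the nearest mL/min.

Patient A: SCr = 365 / 88.4 = 4.129 mg/dL
Patient A: CrCl = (140 − 45) × 50 / (72 × 4.129) = 4750.0 / 297.29 ≈ 16.0 mL/min
Patient B: CrCl = (140 − 43) × 72.5 / (72 × 3.26) = 7032.5 / 234.72 ≈ 30.0 mL/min
|16.0 − 30.0| = 14.0 mL/min

14 mL/min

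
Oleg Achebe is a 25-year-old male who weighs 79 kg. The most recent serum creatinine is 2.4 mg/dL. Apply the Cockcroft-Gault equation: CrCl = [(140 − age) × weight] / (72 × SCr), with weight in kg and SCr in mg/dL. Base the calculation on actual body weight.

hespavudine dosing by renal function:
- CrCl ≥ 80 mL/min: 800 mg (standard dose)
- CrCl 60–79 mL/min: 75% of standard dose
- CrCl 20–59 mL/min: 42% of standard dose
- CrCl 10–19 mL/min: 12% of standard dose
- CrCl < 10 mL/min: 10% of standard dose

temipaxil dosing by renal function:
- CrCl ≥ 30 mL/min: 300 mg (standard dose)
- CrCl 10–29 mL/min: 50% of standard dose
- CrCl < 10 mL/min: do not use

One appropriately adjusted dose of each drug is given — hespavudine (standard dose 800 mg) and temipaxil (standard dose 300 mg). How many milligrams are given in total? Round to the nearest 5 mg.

CrCl = (140 − 25) × 79 / (72 × 2.4) = 9085.0 / 172.80 ≈ 52.6 mL/min
CrCl ≈ 53 mL/min.
hespavudine: 20–59 mL/min → 42% of 800 mg = 336 mg.
temipaxil: ≥ 30 mL/min → 100% of 300 mg = 300 mg.
Total = 336 + 300 = 636 mg.

635 mg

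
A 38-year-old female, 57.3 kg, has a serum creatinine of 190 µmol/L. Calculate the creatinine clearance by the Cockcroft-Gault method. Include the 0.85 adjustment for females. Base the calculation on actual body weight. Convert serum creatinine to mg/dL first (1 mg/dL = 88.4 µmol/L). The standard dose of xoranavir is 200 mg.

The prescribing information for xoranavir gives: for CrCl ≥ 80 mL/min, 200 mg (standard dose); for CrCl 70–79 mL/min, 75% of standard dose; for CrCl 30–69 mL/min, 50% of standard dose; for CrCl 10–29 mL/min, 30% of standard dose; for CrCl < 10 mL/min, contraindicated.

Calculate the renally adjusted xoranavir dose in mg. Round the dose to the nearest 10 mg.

SCr = 190 / 88.4 = 2.149 mg/dL
CrCl = (140 − 38) × 57.3 / (72 × 2.149) × 0.85 = 5844.6 / 154.73 × 0.85 ≈ 32.1 mL/min
CrCl ≈ 32 mL/min → bracket 30–69 mL/min.
50% of 200 mg = 100 mg

100 mg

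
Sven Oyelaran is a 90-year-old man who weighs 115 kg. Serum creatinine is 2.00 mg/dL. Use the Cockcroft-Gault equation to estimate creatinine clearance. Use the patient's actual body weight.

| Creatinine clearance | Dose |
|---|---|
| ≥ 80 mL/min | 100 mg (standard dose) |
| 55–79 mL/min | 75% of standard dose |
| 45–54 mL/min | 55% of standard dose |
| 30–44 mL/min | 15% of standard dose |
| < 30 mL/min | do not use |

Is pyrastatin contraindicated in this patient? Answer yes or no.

CrCl = (140 − 90) × 115 / (72 × 2) = 5750.0 / 144.00 ≈ 39.9 mL/min
CrCl ≈ 40 mL/min, which is ≥ 30 mL/min.

no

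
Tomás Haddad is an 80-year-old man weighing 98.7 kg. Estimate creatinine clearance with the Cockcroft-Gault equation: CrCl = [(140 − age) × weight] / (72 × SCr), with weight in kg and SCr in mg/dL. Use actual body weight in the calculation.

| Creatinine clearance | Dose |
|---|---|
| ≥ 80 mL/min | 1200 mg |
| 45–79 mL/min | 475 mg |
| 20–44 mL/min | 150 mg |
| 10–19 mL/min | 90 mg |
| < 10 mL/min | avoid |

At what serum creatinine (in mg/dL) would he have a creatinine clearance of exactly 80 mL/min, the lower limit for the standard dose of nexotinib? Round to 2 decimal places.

Standard dose requires CrCl ≥ 80 mL/min.
Set (140 − 80) × 98.7 / (72 × SCr) = 80
SCr = (140 − 80) × 98.7 / (72 × 80) = 1.028 mg/dL

1.03 mg/dL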